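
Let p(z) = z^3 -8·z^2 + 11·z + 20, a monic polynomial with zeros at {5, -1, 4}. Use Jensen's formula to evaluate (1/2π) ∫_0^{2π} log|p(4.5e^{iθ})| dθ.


Zeros: -1, 4, 5; r = 4.5.
Inside |z| < r: -1, 4. Outside (|z| ≥ r): 5.
p(0) = 20, so log|p(0)| = log(20) = 2.9957.
Apply Jensen: I(r) = log|p(0)| + Σ_k log(r/|z_k|), summed over zeros inside |z| < r.
  log(r/|z_k|) for z_k = -1: log(4.5/1) = 1.5041
  log(r/|z_k|) for z_k = 4: log(4.5/4) = 0.1178
  Outside zeros (5) contribute nothing to the Jensen sum.
Sum over inside zeros: 1.6219.
I(r) = log|p(0)| + (inside sum) = 2.9957 + 1.6219 = 4.6176.
Note: since some zeros are outside |z| ≤ r, the simplified n·log(r) form does NOT apply — only the inside zeros contribute.

I(r) ≈ 4.6176.


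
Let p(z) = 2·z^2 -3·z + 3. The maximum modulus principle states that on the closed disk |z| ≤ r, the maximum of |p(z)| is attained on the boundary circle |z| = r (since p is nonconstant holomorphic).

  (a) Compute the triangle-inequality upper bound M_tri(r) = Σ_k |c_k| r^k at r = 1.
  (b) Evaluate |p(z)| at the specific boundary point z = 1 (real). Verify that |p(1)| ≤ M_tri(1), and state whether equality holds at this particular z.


Coefficients: c_0 = 3, c_1 = -3, c_2 = 2. Radius r = 1.
Part (a). Triangle bound: M_tri(r) = Σ_k |c_k| r^k
  = |3|·1^0 + |-3|·1^1 + |2|·1^2
  = 3 + 3 + 2 = 8.
This bounds M(r) := max_{|z|=r} |p(z)| from above; equality holds iff all terms c_k z^k can be made to align in phase at a single z on |z|=r.
Part (b). At z = 1 (real, on the circle |z| = r):
  p(1) = (3)·1^0 + (-3)·1^1 + (2)·1^2 = 2.
  |p(1)| = 2.
Check: |p(1)| = 2 ≤ 8 = M_tri(1). ✓ Equality does not hold at z = 1 (the coefficients have mixed signs, so the terms do not all align in phase there).

M_tri(1) = 8; |p(1)| = 2; equality at z=1: no.


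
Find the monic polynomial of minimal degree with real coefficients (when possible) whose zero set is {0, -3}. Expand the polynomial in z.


The polynomial is p(z) = ∏_{α ∈ S} (z − α), where S = {0, -3}.
Expanding the product yields: p(z) = z^2 + 3·z.
The resulting polynomial has degree 2 and real coefficients as required.

p(z) = z^2 + 3·z.


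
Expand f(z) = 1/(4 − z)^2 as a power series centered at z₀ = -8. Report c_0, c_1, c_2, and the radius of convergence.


Let w = z − z₀, so z = z₀ + w.
Then 4 − z = 4 − (z₀ + w) = (4 − z₀) − w = 12 − w.
f(z) = 1/(12 − w)^2 = (1/(12)^2) · (1 − w/(12))^{−2}.
By the binomial series (1−u)^{−2} = Σ_{n≥0} C(n+1, 1) u^n for |u|<1, with u = w/(12):
  c_n = C(n+1, 1) / (12)^(n+2).
  c_0 = 1/(12)^2 = 1/144.
  c_1 = 2/(12)^3 = 1/864.
  c_2 = 3/(12)^4 = 1/6912.
The series is valid for |w/d| < 1, i.e. |z − z₀| < |d|.
Radius of convergence: R = |4 − z₀| = |12| = 12 (distance from z₀ to the singularity z = 4).

c_0 = 1/144, c_1 = 1/864, c_2 = 1/6912; R = 12.


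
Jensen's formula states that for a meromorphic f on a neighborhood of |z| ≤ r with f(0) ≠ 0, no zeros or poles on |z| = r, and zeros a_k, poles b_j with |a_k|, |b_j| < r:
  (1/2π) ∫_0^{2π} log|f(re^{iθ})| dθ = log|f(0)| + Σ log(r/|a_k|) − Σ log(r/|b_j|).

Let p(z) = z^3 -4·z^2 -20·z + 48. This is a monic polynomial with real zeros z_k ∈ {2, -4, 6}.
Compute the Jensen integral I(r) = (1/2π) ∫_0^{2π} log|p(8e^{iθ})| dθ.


Zeros: -4, 2, 6; r = 8.
Inside |z| < r: -4, 2, 6. Outside (|z| ≥ r): ∅.
p(0) = 48, so log|p(0)| = log(48) = 3.8712.
Apply Jensen: I(r) = log|p(0)| + Σ_k log(r/|z_k|), summed over zeros inside |z| < r.
  log(r/|z_k|) for z_k = 2: log(8/2) = 1.3863
  log(r/|z_k|) for z_k = -4: log(8/4) = 0.6931
  log(r/|z_k|) for z_k = 6: log(8/6) = 0.2877
Sum over inside zeros: 2.3671.
I(r) = log|p(0)| + (inside sum) = 3.8712 + 2.3671 = 6.2383.
Closed form (all zeros inside, monic): I(r) = n·log(r) = 3·log(8) = 6.2383. ✓

I(r) ≈ 6.2383.


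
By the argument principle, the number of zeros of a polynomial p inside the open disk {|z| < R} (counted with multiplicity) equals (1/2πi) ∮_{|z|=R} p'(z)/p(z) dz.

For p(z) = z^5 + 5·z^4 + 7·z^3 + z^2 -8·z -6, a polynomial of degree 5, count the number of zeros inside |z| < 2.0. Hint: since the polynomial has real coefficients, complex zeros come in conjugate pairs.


The zeros of p are: 1, (-1 + 1i), (-1 - 1i), -3, -1.
Their magnitudes are: 1, 1.414, 1.414, 3, 1.
Zeros with |z| < R = 2.0: 1, (-1 + 1i), (-1 - 1i), -1.
Count = 4.
By the argument principle, (1/2πi) ∮_{|z|=R} p'(z)/p(z) dz equals exactly this count.

Number of zeros inside |z| < 2.0: 4.


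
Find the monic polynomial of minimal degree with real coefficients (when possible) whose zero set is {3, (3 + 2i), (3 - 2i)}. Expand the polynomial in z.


The polynomial is p(z) = ∏_{α ∈ S} (z − α), where S = {3, (3 + 2i), (3 - 2i)}.
Expanding the product yields: p(z) = z^3 -9·z^2 + 31·z -39.
Note conjugate pairs combine to real quadratics: (z − (3+2i))(z − (3−2i)) = z² − 6z + 13.
The resulting polynomial has degree 3 and real coefficients as required.

p(z) = z^3 -9·z^2 + 31·z -39.


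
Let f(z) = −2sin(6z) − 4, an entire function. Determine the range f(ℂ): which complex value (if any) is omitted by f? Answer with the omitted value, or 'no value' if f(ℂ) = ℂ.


Little Picard bounds the complement of f(ℂ) to at most one point.
sin is entire and surjective onto ℂ: for every w ∈ ℂ, sin(ζ) = w has a solution ζ ∈ ℂ (e.g., via the complex inverse arcsin). With ζ = 6z this gives z = ζ/(6). Then -2·sin(6z) takes every value in -2·ℂ = ℂ, and adding -4 is a bijection of ℂ. So f is surjective and omits no value. (Note: only on the real line is sin bounded by [−1, 1].)

Omitted value: no value.


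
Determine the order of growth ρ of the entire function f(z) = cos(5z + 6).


cos(w) is a linear combination of e^{iw} and e^{−iw} (or e^w, e^{−w} in the hyperbolic case), so |cos(w)| ≤ e^{|w|}. With w = 5z + 6, |w| ≤ 5|z| + 6 = 5r + 6 on |z| = r, giving M(r) ≤ e^{5r + 6}, so ρ ≤ 1. On a suitable ray (z = it for sin/cos; z = t for sinh/cosh, t real → ∞), |cos(5z + 6)| grows like e^{5|t|}/2, so ρ ≥ 1. Hence ρ = 1.
Therefore ρ = 1.

Order ρ = 1.


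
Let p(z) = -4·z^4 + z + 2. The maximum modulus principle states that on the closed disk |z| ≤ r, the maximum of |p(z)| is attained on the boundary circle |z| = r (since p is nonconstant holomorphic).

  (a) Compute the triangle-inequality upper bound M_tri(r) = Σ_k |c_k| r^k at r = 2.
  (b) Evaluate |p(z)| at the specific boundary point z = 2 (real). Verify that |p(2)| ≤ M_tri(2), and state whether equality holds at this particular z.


Coefficients: c_0 = 2, c_1 = 1, c_2 = 0, c_3 = 0, c_4 = -4. Radius r = 2.
Part (a). Triangle bound: M_tri(r) = Σ_k |c_k| r^k
  = |2|·2^0 + |1|·2^1 + |0|·2^2 + |0|·2^3 + |-4|·2^4
  = 2 + 2 + 0 + 0 + 64 = 68.
This bounds M(r) := max_{|z|=r} |p(z)| from above; equality holds iff all terms c_k z^k can be made to align in phase at a single z on |z|=r.
Part (b). At z = 2 (real, on the circle |z| = r):
  p(2) = (2)·2^0 + (1)·2^1 + (0)·2^2 + (0)·2^3 + (-4)·2^4 = -60.
  |p(2)| = 60.
Check: |p(2)| = 60 ≤ 68 = M_tri(2). ✓ Equality does not hold at z = 2 (the coefficients have mixed signs, so the terms do not all align in phase there).

M_tri(2) = 68; |p(2)| = 60; equality at z=2: no.


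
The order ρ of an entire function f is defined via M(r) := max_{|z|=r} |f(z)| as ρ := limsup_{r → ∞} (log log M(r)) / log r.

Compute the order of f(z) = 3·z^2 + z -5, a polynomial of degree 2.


|f(z)| ≤ Σ|c_k|·r^k = O(r^2) as r → ∞. Polynomial growth is O(e^{r^ε}) for every ε > 0 (since r^2/e^{r^ε} → 0), so ρ ≤ ε for all ε > 0, i.e. ρ = 0. Every nonconstant polynomial has order 0.
Therefore ρ = 0.

Order ρ = 0.


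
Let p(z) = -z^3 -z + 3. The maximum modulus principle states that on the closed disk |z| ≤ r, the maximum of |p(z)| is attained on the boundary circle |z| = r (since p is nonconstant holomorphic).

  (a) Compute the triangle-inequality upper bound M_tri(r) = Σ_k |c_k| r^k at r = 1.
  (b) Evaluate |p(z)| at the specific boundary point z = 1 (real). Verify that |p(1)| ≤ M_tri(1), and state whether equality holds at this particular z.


Coefficients: c_0 = 3, c_1 = -1, c_2 = 0, c_3 = -1. Radius r = 1.
Part (a). Triangle bound: M_tri(r) = Σ_k |c_k| r^k
  = |3|·1^0 + |-1|·1^1 + |0|·1^2 + |-1|·1^3
  = 3 + 1 + 0 + 1 = 5.
This bounds M(r) := max_{|z|=r} |p(z)| from above; equality holds iff all terms c_k z^k can be made to align in phase at a single z on |z|=r.
Part (b). At z = 1 (real, on the circle |z| = r):
  p(1) = (3)·1^0 + (-1)·1^1 + (0)·1^2 + (-1)·1^3 = 1.
  |p(1)| = 1.
Check: |p(1)| = 1 ≤ 5 = M_tri(1). ✓ Equality does not hold at z = 1 (the coefficients have mixed signs, so the terms do not all align in phase there).

M_tri(1) = 5; |p(1)| = 1; equality at z=1: no.


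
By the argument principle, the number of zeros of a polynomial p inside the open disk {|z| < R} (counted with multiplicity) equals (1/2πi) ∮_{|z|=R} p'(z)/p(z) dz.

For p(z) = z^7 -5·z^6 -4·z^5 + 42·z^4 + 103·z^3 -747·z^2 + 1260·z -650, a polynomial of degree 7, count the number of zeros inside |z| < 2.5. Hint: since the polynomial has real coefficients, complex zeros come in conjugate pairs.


The zeros of p are: (2 + 1i), (2 - 1i), (-3 + 2i), (-3 - 2i), (3 + 1i), (3 - 1i), 1.
Their magnitudes are: 2.236, 2.236, 3.606, 3.606, 3.162, 3.162, 1.
Zeros with |z| < R = 2.5: (2 + 1i), (2 - 1i), 1.
Count = 3.
By the argument principle, (1/2πi) ∮_{|z|=R} p'(z)/p(z) dz equals exactly this count.

Number of zeros inside |z| < 2.5: 3.


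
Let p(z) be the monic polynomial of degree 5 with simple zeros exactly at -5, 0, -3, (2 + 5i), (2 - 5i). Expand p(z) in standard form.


The polynomial is p(z) = ∏_{α ∈ S} (z − α), where S = {-5, 0, -3, (2 + 5i), (2 - 5i)}.
Expanding the product yields: p(z) = z^5 + 4·z^4 + 12·z^3 + 172·z^2 + 435·z.
Note conjugate pairs combine to real quadratics: (z − (2+5i))(z − (2−5i)) = z² − 4z + 29.
The resulting polynomial has degree 5 and real coefficients as required.

p(z) = z^5 + 4·z^4 + 12·z^3 + 172·z^2 + 435·z.


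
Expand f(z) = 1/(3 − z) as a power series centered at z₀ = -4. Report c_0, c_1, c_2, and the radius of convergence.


Let w = z − z₀, so z = z₀ + w.
Then 3 − z = 3 − (z₀ + w) = (3 − z₀) − w = 7 − w.
f(z) = 1/(7 − w) = (1/(7)) · 1/(1 − w/(7)) = Σ_{n≥0} w^n / (7)^(n+1).
So c_n = 1/(7)^(n+1):
  c_0 = 1/(7)^1 = 1/7.
  c_1 = 1/(7)^2 = 1/49.
  c_2 = 1/(7)^3 = 1/343.
The series is valid for |w/d| < 1, i.e. |z − z₀| < |d|.
Radius of convergence: R = |3 − z₀| = |7| = 7 (distance from z₀ to the singularity z = 3).

c_0 = 1/7, c_1 = 1/49, c_2 = 1/343; R = 7.


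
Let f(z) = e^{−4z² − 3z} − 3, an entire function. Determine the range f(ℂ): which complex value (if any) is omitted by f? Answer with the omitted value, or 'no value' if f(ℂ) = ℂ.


Little Picard bounds the complement of f(ℂ) to at most one point.
The exponent g(z) = −4z² − 3z is a nonconstant polynomial, hence surjective onto ℂ. So e^{g(z)} takes every value in {e^w : w ∈ ℂ} = ℂ ∖ {0}. Adding -3 shifts the range to ℂ ∖ {-3}. f omits exactly -3.

Omitted value: -3.


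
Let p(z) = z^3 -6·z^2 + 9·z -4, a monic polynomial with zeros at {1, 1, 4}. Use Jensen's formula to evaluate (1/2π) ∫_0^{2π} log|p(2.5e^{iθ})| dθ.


Zeros: 1, 1, 4; r = 2.5.
Inside |z| < r: 1, 1. Outside (|z| ≥ r): 4.
p(0) = -4, so log|p(0)| = log(4) = 1.3863.
Apply Jensen: I(r) = log|p(0)| + Σ_k log(r/|z_k|), summed over zeros inside |z| < r.
  log(r/|z_k|) for z_k = 1: log(2.5/1) = 0.9163
  log(r/|z_k|) for z_k = 1: log(2.5/1) = 0.9163
  Outside zeros (4) contribute nothing to the Jensen sum.
Sum over inside zeros: 1.8326.
I(r) = log|p(0)| + (inside sum) = 1.3863 + 1.8326 = 3.2189.
Note: since some zeros are outside |z| ≤ r, the simplified n·log(r) form does NOT apply — only the inside zeros contribute.

I(r) ≈ 3.2189.


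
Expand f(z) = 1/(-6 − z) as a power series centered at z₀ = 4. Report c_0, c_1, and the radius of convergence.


Let w = z − z₀, so z = z₀ + w.
Then -6 − z = -6 − (z₀ + w) = (-6 − z₀) − w = -10 − w.
f(z) = 1/(-10 − w) = (1/(-10)) · 1/(1 − w/(-10)) = Σ_{n≥0} w^n / (-10)^(n+1).
So c_n = 1/(-10)^(n+1):
  c_0 = 1/(-10)^1 = -1/10.
  c_1 = 1/(-10)^2 = 1/100.
The series is valid for |w/d| < 1, i.e. |z − z₀| < |d|.
Radius of convergence: R = |-6 − z₀| = |-10| = 10 (distance from z₀ to the singularity z = -6).

c_0 = -1/10, c_1 = 1/100; R = 10.


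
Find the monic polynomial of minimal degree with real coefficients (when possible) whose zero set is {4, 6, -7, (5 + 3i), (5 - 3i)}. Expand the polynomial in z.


The polynomial is p(z) = ∏_{α ∈ S} (z − α), where S = {4, 6, -7, (5 + 3i), (5 - 3i)}.
Expanding the product yields: p(z) = z^5 -13·z^4 + 18·z^3 + 526·z^2 -3244·z + 5712.
Note conjugate pairs combine to real quadratics: (z − (5+3i))(z − (5−3i)) = z² − 10z + 34.
The resulting polynomial has degree 5 and real coefficients as required.

p(z) = z^5 -13·z^4 + 18·z^3 + 526·z^2 -3244·z + 5712.


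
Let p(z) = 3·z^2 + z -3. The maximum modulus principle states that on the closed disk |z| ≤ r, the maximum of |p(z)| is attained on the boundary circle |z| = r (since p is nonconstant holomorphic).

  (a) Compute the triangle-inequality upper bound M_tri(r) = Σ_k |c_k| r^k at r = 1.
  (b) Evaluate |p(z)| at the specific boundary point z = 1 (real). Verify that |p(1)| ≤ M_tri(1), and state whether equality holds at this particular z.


Coefficients: c_0 = -3, c_1 = 1, c_2 = 3. Radius r = 1.
Part (a). Triangle bound: M_tri(r) = Σ_k |c_k| r^k
  = |-3|·1^0 + |1|·1^1 + |3|·1^2
  = 3 + 1 + 3 = 7.
This bounds M(r) := max_{|z|=r} |p(z)| from above; equality holds iff all terms c_k z^k can be made to align in phase at a single z on |z|=r.
Part (b). At z = 1 (real, on the circle |z| = r):
  p(1) = (-3)·1^0 + (1)·1^1 + (3)·1^2 = 1.
  |p(1)| = 1.
Check: |p(1)| = 1 ≤ 7 = M_tri(1). ✓ Equality does not hold at z = 1 (the coefficients have mixed signs, so the terms do not all align in phase there).

M_tri(1) = 7; |p(1)| = 1; equality at z=1: no.


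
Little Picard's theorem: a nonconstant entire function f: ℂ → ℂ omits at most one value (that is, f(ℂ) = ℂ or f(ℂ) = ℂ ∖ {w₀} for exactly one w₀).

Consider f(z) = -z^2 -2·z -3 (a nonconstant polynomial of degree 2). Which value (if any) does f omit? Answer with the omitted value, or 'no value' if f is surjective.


Little Picard bounds the complement of f(ℂ) to at most one point.
For every w ∈ ℂ, the equation p(z) − w = 0 is a nonconstant polynomial in z and hence has at least one root by the fundamental theorem of algebra. So p is surjective onto ℂ, omitting no value.

Omitted value: no value.


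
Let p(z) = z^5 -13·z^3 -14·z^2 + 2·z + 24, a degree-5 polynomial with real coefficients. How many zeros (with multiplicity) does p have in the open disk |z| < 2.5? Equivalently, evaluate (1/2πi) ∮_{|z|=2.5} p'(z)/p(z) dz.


The zeros of p are: -3, 1, (-1 + 1i), (-1 - 1i), 4.
Their magnitudes are: 3, 1, 1.414, 1.414, 4.
Zeros with |z| < R = 2.5: 1, (-1 + 1i), (-1 - 1i).
Count = 3.
By the argument principle, (1/2πi) ∮_{|z|=R} p'(z)/p(z) dz equals exactly this count.

Number of zeros inside |z| < 2.5: 3.


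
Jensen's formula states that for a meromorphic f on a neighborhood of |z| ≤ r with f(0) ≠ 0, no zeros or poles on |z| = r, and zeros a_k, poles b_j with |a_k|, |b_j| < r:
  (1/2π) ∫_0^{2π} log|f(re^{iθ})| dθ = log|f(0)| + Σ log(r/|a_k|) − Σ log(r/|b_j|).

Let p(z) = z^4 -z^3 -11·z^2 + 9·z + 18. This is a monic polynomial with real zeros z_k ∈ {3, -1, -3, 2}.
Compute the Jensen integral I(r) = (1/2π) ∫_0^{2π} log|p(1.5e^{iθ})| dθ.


Zeros: -3, -1, 2, 3; r = 1.5.
Inside |z| < r: -1. Outside (|z| ≥ r): -3, 2, 3.
p(0) = 18, so log|p(0)| = log(18) = 2.8904.
Apply Jensen: I(r) = log|p(0)| + Σ_k log(r/|z_k|), summed over zeros inside |z| < r.
  log(r/|z_k|) for z_k = -1: log(1.5/1) = 0.4055
  Outside zeros (-3, 2, 3) contribute nothing to the Jensen sum.
Sum over inside zeros: 0.4055.
I(r) = log|p(0)| + (inside sum) = 2.8904 + 0.4055 = 3.2958.
Note: since some zeros are outside |z| ≤ r, the simplified n·log(r) form does NOT apply — only the inside zeros contribute.

I(r) ≈ 3.2958.


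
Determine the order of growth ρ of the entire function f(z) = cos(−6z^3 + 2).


Write cos(w) = (e^{iw} ± e^{−iw})/(2 or 2i), so |cos(w)| ≤ e^{|w|}. With w = −6z^3 + 2, |w| ≤ 6r^3 + 2 on |z|=r, giving M(r) ≤ e^{6r^3 + 2} and ρ ≤ 3. For the lower bound, choose z on |z|=r with -6z^3 purely imaginary of modulus 6r^3; then |cos(−6z^3 + 2)| grows like e^{6r^3}/2, so ρ ≥ 3. Hence ρ = 3.
Therefore ρ = 3.

Order ρ = 3.


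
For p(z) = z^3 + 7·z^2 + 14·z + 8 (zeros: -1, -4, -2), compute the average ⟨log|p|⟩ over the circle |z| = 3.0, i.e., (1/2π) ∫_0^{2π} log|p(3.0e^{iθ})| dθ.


Zeros: -4, -2, -1; r = 3.0.
Inside |z| < r: -2, -1. Outside (|z| ≥ r): -4.
p(0) = 8, so log|p(0)| = log(8) = 2.0794.
Apply Jensen: I(r) = log|p(0)| + Σ_k log(r/|z_k|), summed over zeros inside |z| < r.
  log(r/|z_k|) for z_k = -1: log(3.0/1) = 1.0986
  log(r/|z_k|) for z_k = -2: log(3.0/2) = 0.4055
  Outside zeros (-4) contribute nothing to the Jensen sum.
Sum over inside zeros: 1.5041.
I(r) = log|p(0)| + (inside sum) = 2.0794 + 1.5041 = 3.5835.
Note: since some zeros are outside |z| ≤ r, the simplified n·log(r) form does NOT apply — only the inside zeros contribute.

I(r) ≈ 3.5835.


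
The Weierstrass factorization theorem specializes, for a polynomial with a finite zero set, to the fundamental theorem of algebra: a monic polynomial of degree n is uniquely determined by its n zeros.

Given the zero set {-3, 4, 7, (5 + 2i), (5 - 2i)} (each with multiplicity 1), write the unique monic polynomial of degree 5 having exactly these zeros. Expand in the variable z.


The polynomial is p(z) = ∏_{α ∈ S} (z − α), where S = {-3, 4, 7, (5 + 2i), (5 - 2i)}.
Expanding the product yields: p(z) = z^5 -18·z^4 + 104·z^3 -98·z^2 -985·z + 2436.
Note conjugate pairs combine to real quadratics: (z − (5+2i))(z − (5−2i)) = z² − 10z + 29.
The resulting polynomial has degree 5 and real coefficients as required.

p(z) = z^5 -18·z^4 + 104·z^3 -98·z^2 -985·z + 2436.


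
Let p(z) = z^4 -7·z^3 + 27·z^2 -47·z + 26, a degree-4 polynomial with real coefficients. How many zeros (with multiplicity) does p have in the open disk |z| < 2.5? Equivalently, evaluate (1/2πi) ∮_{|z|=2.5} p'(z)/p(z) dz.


The zeros of p are: 1, (2 + 3i), (2 - 3i), 2.
Their magnitudes are: 1, 3.606, 3.606, 2.
Zeros with |z| < R = 2.5: 1, 2.
Count = 2.
By the argument principle, (1/2πi) ∮_{|z|=R} p'(z)/p(z) dz equals exactly this count.

Number of zeros inside |z| < 2.5: 2.


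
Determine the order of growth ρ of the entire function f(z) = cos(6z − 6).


cos(w) is a linear combination of e^{iw} and e^{−iw} (or e^w, e^{−w} in the hyperbolic case), so |cos(w)| ≤ e^{|w|}. With w = 6z − 6, |w| ≤ 6|z| + 6 = 6r + 6 on |z| = r, giving M(r) ≤ e^{6r + 6}, so ρ ≤ 1. On a suitable ray (z = it for sin/cos; z = t for sinh/cosh, t real → ∞), |cos(6z − 6)| grows like e^{6|t|}/2, so ρ ≥ 1. Hence ρ = 1.
Therefore ρ = 1.

Order ρ = 1.


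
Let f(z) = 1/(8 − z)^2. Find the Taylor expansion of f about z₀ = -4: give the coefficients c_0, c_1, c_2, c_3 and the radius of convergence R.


Let w = z − z₀, so z = z₀ + w.
Then 8 − z = 8 − (z₀ + w) = (8 − z₀) − w = 12 − w.
f(z) = 1/(12 − w)^2 = (1/(12)^2) · (1 − w/(12))^{−2}.
By the binomial series (1−u)^{−2} = Σ_{n≥0} C(n+1, 1) u^n for |u|<1, with u = w/(12):
  c_n = C(n+1, 1) / (12)^(n+2).
  c_0 = 1/(12)^2 = 1/144.
  c_1 = 2/(12)^3 = 1/864.
  c_2 = 3/(12)^4 = 1/6912.
  c_3 = 4/(12)^5 = 1/62208.
The series is valid for |w/d| < 1, i.e. |z − z₀| < |d|.
Radius of convergence: R = |8 − z₀| = |12| = 12 (distance from z₀ to the singularity z = 8).

c_0 = 1/144, c_1 = 1/864, c_2 = 1/6912, c_3 = 1/62208; R = 12.


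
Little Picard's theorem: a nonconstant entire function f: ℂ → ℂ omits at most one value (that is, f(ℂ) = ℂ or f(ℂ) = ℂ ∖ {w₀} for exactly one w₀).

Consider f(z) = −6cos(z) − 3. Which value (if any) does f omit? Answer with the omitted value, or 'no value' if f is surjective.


Little Picard bounds the complement of f(ℂ) to at most one point.
cos is entire and surjective onto ℂ: for every w ∈ ℂ, cos(ζ) = w has a solution ζ ∈ ℂ (e.g., via the complex inverse arccos). With ζ = z this gives z = ζ/(1). Then -6·cos(z) takes every value in -6·ℂ = ℂ, and adding -3 is a bijection of ℂ. So f is surjective and omits no value. (Note: only on the real line is cos bounded by [−1, 1].)

Omitted value: no value.


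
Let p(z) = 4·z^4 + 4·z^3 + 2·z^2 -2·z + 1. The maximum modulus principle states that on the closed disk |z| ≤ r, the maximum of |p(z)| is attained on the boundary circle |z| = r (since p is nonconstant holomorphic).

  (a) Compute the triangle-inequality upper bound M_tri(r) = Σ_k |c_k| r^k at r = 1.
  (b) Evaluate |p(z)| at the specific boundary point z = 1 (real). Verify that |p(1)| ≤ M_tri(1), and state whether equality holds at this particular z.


Coefficients: c_0 = 1, c_1 = -2, c_2 = 2, c_3 = 4, c_4 = 4. Radius r = 1.
Part (a). Triangle bound: M_tri(r) = Σ_k |c_k| r^k
  = |1|·1^0 + |-2|·1^1 + |2|·1^2 + |4|·1^3 + |4|·1^4
  = 1 + 2 + 2 + 4 + 4 = 13.
This bounds M(r) := max_{|z|=r} |p(z)| from above; equality holds iff all terms c_k z^k can be made to align in phase at a single z on |z|=r.
Part (b). At z = 1 (real, on the circle |z| = r):
  p(1) = (1)·1^0 + (-2)·1^1 + (2)·1^2 + (4)·1^3 + (4)·1^4 = 9.
  |p(1)| = 9.
Check: |p(1)| = 9 ≤ 13 = M_tri(1). ✓ Equality does not hold at z = 1 (the coefficients have mixed signs, so the terms do not all align in phase there).

M_tri(1) = 13; |p(1)| = 9; equality at z=1: no.


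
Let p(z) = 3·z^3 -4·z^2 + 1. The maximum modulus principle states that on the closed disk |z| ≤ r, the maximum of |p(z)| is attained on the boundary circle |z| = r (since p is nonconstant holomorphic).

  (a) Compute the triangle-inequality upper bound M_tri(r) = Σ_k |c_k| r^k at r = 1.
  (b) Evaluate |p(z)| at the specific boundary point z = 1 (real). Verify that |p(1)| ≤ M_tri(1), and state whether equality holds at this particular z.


Coefficients: c_0 = 1, c_1 = 0, c_2 = -4, c_3 = 3. Radius r = 1.
Part (a). Triangle bound: M_tri(r) = Σ_k |c_k| r^k
  = |1|·1^0 + |0|·1^1 + |-4|·1^2 + |3|·1^3
  = 1 + 0 + 4 + 3 = 8.
This bounds M(r) := max_{|z|=r} |p(z)| from above; equality holds iff all terms c_k z^k can be made to align in phase at a single z on |z|=r.
Part (b). At z = 1 (real, on the circle |z| = r):
  p(1) = (1)·1^0 + (0)·1^1 + (-4)·1^2 + (3)·1^3 = 0.
  |p(1)| = 0.
Check: |p(1)| = 0 ≤ 8 = M_tri(1). ✓ Equality does not hold at z = 1 (the coefficients have mixed signs, so the terms do not all align in phase there).

M_tri(1) = 8; |p(1)| = 0; equality at z=1: no.


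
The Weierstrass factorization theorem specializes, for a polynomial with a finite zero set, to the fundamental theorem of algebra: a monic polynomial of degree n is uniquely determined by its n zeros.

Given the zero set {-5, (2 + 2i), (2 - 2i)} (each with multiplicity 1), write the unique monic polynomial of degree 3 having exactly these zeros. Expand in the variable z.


The polynomial is p(z) = ∏_{α ∈ S} (z − α), where S = {-5, (2 + 2i), (2 - 2i)}.
Expanding the product yields: p(z) = z^3 + z^2 -12·z + 40.
Note conjugate pairs combine to real quadratics: (z − (2+2i))(z − (2−2i)) = z² − 4z + 8.
The resulting polynomial has degree 3 and real coefficients as required.

p(z) = z^3 + z^2 -12·z + 40.


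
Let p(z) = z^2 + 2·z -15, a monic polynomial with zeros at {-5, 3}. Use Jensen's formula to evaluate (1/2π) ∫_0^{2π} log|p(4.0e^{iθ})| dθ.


Zeros: -5, 3; r = 4.0.
Inside |z| < r: 3. Outside (|z| ≥ r): -5.
p(0) = -15, so log|p(0)| = log(15) = 2.7081.
Apply Jensen: I(r) = log|p(0)| + Σ_k log(r/|z_k|), summed over zeros inside |z| < r.
  log(r/|z_k|) for z_k = 3: log(4.0/3) = 0.2877
  Outside zeros (-5) contribute nothing to the Jensen sum.
Sum over inside zeros: 0.2877.
I(r) = log|p(0)| + (inside sum) = 2.7081 + 0.2877 = 2.9957.
Note: since some zeros are outside |z| ≤ r, the simplified n·log(r) form does NOT apply — only the inside zeros contribute.

I(r) ≈ 2.9957.


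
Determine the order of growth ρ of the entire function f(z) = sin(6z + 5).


sin(w) is a linear combination of e^{iw} and e^{−iw} (or e^w, e^{−w} in the hyperbolic case), so |sin(w)| ≤ e^{|w|}. With w = 6z + 5, |w| ≤ 6|z| + 5 = 6r + 5 on |z| = r, giving M(r) ≤ e^{6r + 5}, so ρ ≤ 1. On a suitable ray (z = it for sin/cos; z = t for sinh/cosh, t real → ∞), |sin(6z + 5)| grows like e^{6|t|}/2, so ρ ≥ 1. Hence ρ = 1.
Therefore ρ = 1.

Order ρ = 1.


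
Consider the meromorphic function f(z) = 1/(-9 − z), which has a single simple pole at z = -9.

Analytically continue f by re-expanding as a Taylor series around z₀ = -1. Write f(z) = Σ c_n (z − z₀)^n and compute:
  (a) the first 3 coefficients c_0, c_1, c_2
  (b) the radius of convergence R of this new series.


Let w = z − z₀, so z = z₀ + w.
Then -9 − z = -9 − (z₀ + w) = (-9 − z₀) − w = -8 − w.
f(z) = 1/(-8 − w) = (1/(-8)) · 1/(1 − w/(-8)) = Σ_{n≥0} w^n / (-8)^(n+1).
So c_n = 1/(-8)^(n+1):
  c_0 = 1/(-8)^1 = -1/8.
  c_1 = 1/(-8)^2 = 1/64.
  c_2 = 1/(-8)^3 = -1/512.
The series is valid for |w/d| < 1, i.e. |z − z₀| < |d|.
Radius of convergence: R = |-9 − z₀| = |-8| = 8 (distance from z₀ to the singularity z = -9).

c_0 = -1/8, c_1 = 1/64, c_2 = -1/512; R = 8.


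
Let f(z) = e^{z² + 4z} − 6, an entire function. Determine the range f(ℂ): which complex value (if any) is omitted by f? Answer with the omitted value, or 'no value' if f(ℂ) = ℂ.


Little Picard bounds the complement of f(ℂ) to at most one point.
The exponent g(z) = z² + 4z is a nonconstant polynomial, hence surjective onto ℂ. So e^{g(z)} takes every value in {e^w : w ∈ ℂ} = ℂ ∖ {0}. Adding -6 shifts the range to ℂ ∖ {-6}. f omits exactly -6.

Omitted value: -6.


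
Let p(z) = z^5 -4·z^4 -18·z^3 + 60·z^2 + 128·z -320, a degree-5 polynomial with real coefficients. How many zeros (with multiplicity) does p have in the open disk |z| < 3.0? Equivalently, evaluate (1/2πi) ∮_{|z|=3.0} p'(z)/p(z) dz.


The zeros of p are: (-3 + 1i), (-3 - 1i), 4, 4, 2.
Their magnitudes are: 3.162, 3.162, 4, 4, 2.
Zeros with |z| < R = 3.0: 2.
Count = 1.
By the argument principle, (1/2πi) ∮_{|z|=R} p'(z)/p(z) dz equals exactly this count.

Number of zeros inside |z| < 3.0: 1.


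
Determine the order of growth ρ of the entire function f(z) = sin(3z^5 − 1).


Write sin(w) = (e^{iw} ± e^{−iw})/(2 or 2i), so |sin(w)| ≤ e^{|w|}. With w = 3z^5 − 1, |w| ≤ 3r^5 + 1 on |z|=r, giving M(r) ≤ e^{3r^5 + 1} and ρ ≤ 5. For the lower bound, choose z on |z|=r with 3z^5 purely imaginary of modulus 3r^5; then |sin(3z^5 − 1)| grows like e^{3r^5}/2, so ρ ≥ 5. Hence ρ = 5.
Therefore ρ = 5.

Order ρ = 5.


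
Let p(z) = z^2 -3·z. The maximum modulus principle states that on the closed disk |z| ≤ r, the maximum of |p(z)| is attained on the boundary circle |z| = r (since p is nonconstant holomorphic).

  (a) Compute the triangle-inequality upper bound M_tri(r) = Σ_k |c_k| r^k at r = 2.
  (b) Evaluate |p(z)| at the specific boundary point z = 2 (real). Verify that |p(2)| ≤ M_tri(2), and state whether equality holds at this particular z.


Coefficients: c_0 = 0, c_1 = -3, c_2 = 1. Radius r = 2.
Part (a). Triangle bound: M_tri(r) = Σ_k |c_k| r^k
  = |0|·2^0 + |-3|·2^1 + |1|·2^2
  = 0 + 6 + 4 = 10.
This bounds M(r) := max_{|z|=r} |p(z)| from above; equality holds iff all terms c_k z^k can be made to align in phase at a single z on |z|=r.
Part (b). At z = 2 (real, on the circle |z| = r):
  p(2) = (0)·2^0 + (-3)·2^1 + (1)·2^2 = -2.
  |p(2)| = 2.
Check: |p(2)| = 2 ≤ 10 = M_tri(2). ✓ Equality does not hold at z = 2 (the coefficients have mixed signs, so the terms do not all align in phase there).

M_tri(2) = 10; |p(2)| = 2; equality at z=2: no.


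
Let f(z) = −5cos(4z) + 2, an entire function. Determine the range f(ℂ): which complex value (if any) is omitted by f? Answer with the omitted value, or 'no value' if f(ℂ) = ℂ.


Little Picard bounds the complement of f(ℂ) to at most one point.
cos is entire and surjective onto ℂ: for every w ∈ ℂ, cos(ζ) = w has a solution ζ ∈ ℂ (e.g., via the complex inverse arccos). With ζ = 4z this gives z = ζ/(4). Then -5·cos(4z) takes every value in -5·ℂ = ℂ, and adding 2 is a bijection of ℂ. So f is surjective and omits no value. (Note: only on the real line is cos bounded by [−1, 1].)

Omitted value: no value.


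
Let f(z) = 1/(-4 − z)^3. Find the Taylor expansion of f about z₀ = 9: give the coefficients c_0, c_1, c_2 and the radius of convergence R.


Let w = z − z₀, so z = z₀ + w.
Then -4 − z = -4 − (z₀ + w) = (-4 − z₀) − w = -13 − w.
f(z) = 1/(-13 − w)^3 = (1/(-13)^3) · (1 − w/(-13))^{−3}.
By the binomial series (1−u)^{−3} = Σ_{n≥0} C(n+2, 2) u^n for |u|<1, with u = w/(-13):
  c_n = C(n+2, 2) / (-13)^(n+3).
  c_0 = 1/(-13)^3 = -1/2197.
  c_1 = 3/(-13)^4 = 3/28561.
  c_2 = 6/(-13)^5 = -6/371293.
The series is valid for |w/d| < 1, i.e. |z − z₀| < |d|.
Radius of convergence: R = |-4 − z₀| = |-13| = 13 (distance from z₀ to the singularity z = -4).

c_0 = -1/2197, c_1 = 3/28561, c_2 = -6/371293; R = 13.


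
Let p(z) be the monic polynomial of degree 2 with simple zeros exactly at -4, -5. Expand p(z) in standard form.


The polynomial is p(z) = ∏_{α ∈ S} (z − α), where S = {-4, -5}.
Expanding the product yields: p(z) = z^2 + 9·z + 20.
The resulting polynomial has degree 2 and real coefficients as required.

p(z) = z^2 + 9·z + 20.


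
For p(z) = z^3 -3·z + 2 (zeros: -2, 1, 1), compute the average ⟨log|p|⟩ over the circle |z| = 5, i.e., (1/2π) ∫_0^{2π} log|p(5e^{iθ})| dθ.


Zeros: -2, 1, 1; r = 5.
Inside |z| < r: -2, 1, 1. Outside (|z| ≥ r): ∅.
p(0) = 2, so log|p(0)| = log(2) = 0.6931.
Apply Jensen: I(r) = log|p(0)| + Σ_k log(r/|z_k|), summed over zeros inside |z| < r.
  log(r/|z_k|) for z_k = -2: log(5/2) = 0.9163
  log(r/|z_k|) for z_k = 1: log(5/1) = 1.6094
  log(r/|z_k|) for z_k = 1: log(5/1) = 1.6094
Sum over inside zeros: 4.1352.
I(r) = log|p(0)| + (inside sum) = 0.6931 + 4.1352 = 4.8283.
Closed form (all zeros inside, monic): I(r) = n·log(r) = 3·log(5) = 4.8283. ✓

I(r) ≈ 4.8283.


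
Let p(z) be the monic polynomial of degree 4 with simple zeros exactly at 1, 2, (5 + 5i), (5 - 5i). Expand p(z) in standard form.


The polynomial is p(z) = ∏_{α ∈ S} (z − α), where S = {1, 2, (5 + 5i), (5 - 5i)}.
Expanding the product yields: p(z) = z^4 -13·z^3 + 82·z^2 -170·z + 100.
Note conjugate pairs combine to real quadratics: (z − (5+5i))(z − (5−5i)) = z² − 10z + 50.
The resulting polynomial has degree 4 and real coefficients as required.

p(z) = z^4 -13·z^3 + 82·z^2 -170·z + 100.


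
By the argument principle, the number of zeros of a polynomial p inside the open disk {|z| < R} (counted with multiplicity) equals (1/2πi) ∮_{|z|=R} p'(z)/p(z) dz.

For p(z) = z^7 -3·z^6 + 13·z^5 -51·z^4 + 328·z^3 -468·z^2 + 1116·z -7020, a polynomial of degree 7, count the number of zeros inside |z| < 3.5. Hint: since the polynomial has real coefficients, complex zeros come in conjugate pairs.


The zeros of p are: (3 + 3i), (3 - 3i), 3, (-1 + 3i), (-1 - 3i), (-2 + 3i), (-2 - 3i).
Their magnitudes are: 4.243, 4.243, 3, 3.162, 3.162, 3.606, 3.606.
Zeros with |z| < R = 3.5: 3, (-1 + 3i), (-1 - 3i).
Count = 3.
By the argument principle, (1/2πi) ∮_{|z|=R} p'(z)/p(z) dz equals exactly this count.

Number of zeros inside |z| < 3.5: 3.


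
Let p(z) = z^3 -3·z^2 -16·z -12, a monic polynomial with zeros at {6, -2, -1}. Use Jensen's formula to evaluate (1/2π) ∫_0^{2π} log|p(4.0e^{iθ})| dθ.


Zeros: -2, -1, 6; r = 4.0.
Inside |z| < r: -2, -1. Outside (|z| ≥ r): 6.
p(0) = -12, so log|p(0)| = log(12) = 2.4849.
Apply Jensen: I(r) = log|p(0)| + Σ_k log(r/|z_k|), summed over zeros inside |z| < r.
  log(r/|z_k|) for z_k = -2: log(4.0/2) = 0.6931
  log(r/|z_k|) for z_k = -1: log(4.0/1) = 1.3863
  Outside zeros (6) contribute nothing to the Jensen sum.
Sum over inside zeros: 2.0794.
I(r) = log|p(0)| + (inside sum) = 2.4849 + 2.0794 = 4.5643.
Note: since some zeros are outside |z| ≤ r, the simplified n·log(r) form does NOT apply — only the inside zeros contribute.

I(r) ≈ 4.5643.


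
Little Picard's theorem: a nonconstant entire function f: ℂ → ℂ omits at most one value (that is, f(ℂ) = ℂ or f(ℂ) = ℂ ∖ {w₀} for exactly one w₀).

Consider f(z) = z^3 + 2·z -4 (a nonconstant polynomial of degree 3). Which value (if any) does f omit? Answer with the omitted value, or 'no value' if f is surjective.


Little Picard bounds the complement of f(ℂ) to at most one point.
For every w ∈ ℂ, the equation p(z) − w = 0 is a nonconstant polynomial in z and hence has at least one root by the fundamental theorem of algebra. So p is surjective onto ℂ, omitting no value.

Omitted value: no value.


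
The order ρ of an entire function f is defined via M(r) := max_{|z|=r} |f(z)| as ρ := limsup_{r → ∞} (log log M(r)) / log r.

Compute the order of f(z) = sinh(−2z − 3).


sinh(w) is a linear combination of e^{iw} and e^{−iw} (or e^w, e^{−w} in the hyperbolic case), so |sinh(w)| ≤ e^{|w|}. With w = −2z − 3, |w| ≤ 2|z| + 3 = 2r + 3 on |z| = r, giving M(r) ≤ e^{2r + 3}, so ρ ≤ 1. On a suitable ray (z = it for sin/cos; z = t for sinh/cosh, t real → ∞), |sinh(−2z − 3)| grows like e^{2|t|}/2, so ρ ≥ 1. Hence ρ = 1.
Therefore ρ = 1.

Order ρ = 1.


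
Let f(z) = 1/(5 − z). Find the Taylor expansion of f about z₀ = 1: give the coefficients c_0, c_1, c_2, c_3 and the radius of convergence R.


Let w = z − z₀, so z = z₀ + w.
Then 5 − z = 5 − (z₀ + w) = (5 − z₀) − w = 4 − w.
f(z) = 1/(4 − w) = (1/(4)) · 1/(1 − w/(4)) = Σ_{n≥0} w^n / (4)^(n+1).
So c_n = 1/(4)^(n+1):
  c_0 = 1/(4)^1 = 1/4.
  c_1 = 1/(4)^2 = 1/16.
  c_2 = 1/(4)^3 = 1/64.
  c_3 = 1/(4)^4 = 1/256.
The series is valid for |w/d| < 1, i.e. |z − z₀| < |d|.
Radius of convergence: R = |5 − z₀| = |4| = 4 (distance from z₀ to the singularity z = 5).

c_0 = 1/4, c_1 = 1/16, c_2 = 1/64, c_3 = 1/256; R = 4.


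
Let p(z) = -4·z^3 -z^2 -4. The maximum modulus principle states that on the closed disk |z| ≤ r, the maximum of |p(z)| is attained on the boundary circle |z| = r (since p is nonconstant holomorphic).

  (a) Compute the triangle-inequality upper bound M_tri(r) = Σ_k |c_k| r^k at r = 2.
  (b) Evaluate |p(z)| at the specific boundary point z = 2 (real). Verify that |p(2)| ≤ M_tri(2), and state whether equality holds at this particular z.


Coefficients: c_0 = -4, c_1 = 0, c_2 = -1, c_3 = -4. Radius r = 2.
Part (a). Triangle bound: M_tri(r) = Σ_k |c_k| r^k
  = |-4|·2^0 + |0|·2^1 + |-1|·2^2 + |-4|·2^3
  = 4 + 0 + 4 + 32 = 40.
This bounds M(r) := max_{|z|=r} |p(z)| from above; equality holds iff all terms c_k z^k can be made to align in phase at a single z on |z|=r.
Part (b). At z = 2 (real, on the circle |z| = r):
  p(2) = (-4)·2^0 + (0)·2^1 + (-1)·2^2 + (-4)·2^3 = -40.
  |p(2)| = 40.
Since all nonzero coefficients share the same sign, |p(2)| = 40 = M_tri(2); the triangle bound is attained at z = 2, so in fact M(r) = 40.

M_tri(2) = 40; |p(2)| = 40; equality at z=2: yes.


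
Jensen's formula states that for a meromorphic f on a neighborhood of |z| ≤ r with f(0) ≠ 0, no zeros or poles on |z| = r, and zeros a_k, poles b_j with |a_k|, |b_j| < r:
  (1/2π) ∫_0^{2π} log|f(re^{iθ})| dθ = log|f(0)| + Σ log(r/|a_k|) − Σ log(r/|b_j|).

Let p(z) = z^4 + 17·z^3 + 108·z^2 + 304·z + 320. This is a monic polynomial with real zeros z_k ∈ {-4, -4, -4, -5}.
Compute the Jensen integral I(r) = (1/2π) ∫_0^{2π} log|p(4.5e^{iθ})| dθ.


Zeros: -5, -4, -4, -4; r = 4.5.
Inside |z| < r: -4, -4, -4. Outside (|z| ≥ r): -5.
p(0) = 320, so log|p(0)| = log(320) = 5.7683.
Apply Jensen: I(r) = log|p(0)| + Σ_k log(r/|z_k|), summed over zeros inside |z| < r.
  log(r/|z_k|) for z_k = -4: log(4.5/4) = 0.1178
  log(r/|z_k|) for z_k = -4: log(4.5/4) = 0.1178
  log(r/|z_k|) for z_k = -4: log(4.5/4) = 0.1178
  Outside zeros (-5) contribute nothing to the Jensen sum.
Sum over inside zeros: 0.3533.
I(r) = log|p(0)| + (inside sum) = 5.7683 + 0.3533 = 6.1217.
Note: since some zeros are outside |z| ≤ r, the simplified n·log(r) form does NOT apply — only the inside zeros contribute.

I(r) ≈ 6.1217.


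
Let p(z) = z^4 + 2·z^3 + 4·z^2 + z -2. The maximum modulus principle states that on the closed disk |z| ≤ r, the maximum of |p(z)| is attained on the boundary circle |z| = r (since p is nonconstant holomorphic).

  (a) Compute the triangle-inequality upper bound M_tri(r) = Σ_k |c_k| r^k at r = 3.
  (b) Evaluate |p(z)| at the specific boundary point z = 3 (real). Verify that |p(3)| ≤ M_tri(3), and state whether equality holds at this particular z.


Coefficients: c_0 = -2, c_1 = 1, c_2 = 4, c_3 = 2, c_4 = 1. Radius r = 3.
Part (a). Triangle bound: M_tri(r) = Σ_k |c_k| r^k
  = |-2|·3^0 + |1|·3^1 + |4|·3^2 + |2|·3^3 + |1|·3^4
  = 2 + 3 + 36 + 54 + 81 = 176.
This bounds M(r) := max_{|z|=r} |p(z)| from above; equality holds iff all terms c_k z^k can be made to align in phase at a single z on |z|=r.
Part (b). At z = 3 (real, on the circle |z| = r):
  p(3) = (-2)·3^0 + (1)·3^1 + (4)·3^2 + (2)·3^3 + (1)·3^4 = 172.
  |p(3)| = 172.
Check: |p(3)| = 172 ≤ 176 = M_tri(3). ✓ Equality does not hold at z = 3 (the coefficients have mixed signs, so the terms do not all align in phase there).

M_tri(3) = 176; |p(3)| = 172; equality at z=3: no.


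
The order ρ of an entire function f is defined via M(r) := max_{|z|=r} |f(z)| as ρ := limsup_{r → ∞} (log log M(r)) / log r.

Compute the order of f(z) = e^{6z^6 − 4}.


|e^{6z^6 − 4}| = e^{Re(6·z^6) + -4} ≤ e^{6|z|^6 + -4} = e^{6r^6 + -4} on |z| = r, so ρ ≤ 6. Choosing z on |z|=r so that 6·z^6 is real positive (always possible by picking arg z appropriately) gives |f(z)| = e^{6r^6 + -4}, matching the bound. The additive constant -4 does not affect log log M(r) ~ 6·log r. Hence ρ = 6.
Therefore ρ = 6.

Order ρ = 6.


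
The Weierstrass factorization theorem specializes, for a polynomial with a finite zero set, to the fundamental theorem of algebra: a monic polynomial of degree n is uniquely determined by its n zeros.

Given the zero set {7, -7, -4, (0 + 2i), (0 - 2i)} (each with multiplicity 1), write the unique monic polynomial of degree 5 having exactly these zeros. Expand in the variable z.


The polynomial is p(z) = ∏_{α ∈ S} (z − α), where S = {7, -7, -4, (0 + 2i), (0 - 2i)}.
Expanding the product yields: p(z) = z^5 + 4·z^4 -45·z^3 -180·z^2 -196·z -784.
Note conjugate pairs combine to real quadratics: (z − (0+2i))(z − (0−2i)) = z² + 4.
The resulting polynomial has degree 5 and real coefficients as required.

p(z) = z^5 + 4·z^4 -45·z^3 -180·z^2 -196·z -784.


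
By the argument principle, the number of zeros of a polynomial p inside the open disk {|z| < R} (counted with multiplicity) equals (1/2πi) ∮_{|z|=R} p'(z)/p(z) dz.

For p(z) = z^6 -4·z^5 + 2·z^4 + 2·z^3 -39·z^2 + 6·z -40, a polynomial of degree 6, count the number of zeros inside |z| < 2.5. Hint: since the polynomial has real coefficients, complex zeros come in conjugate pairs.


The zeros of p are: -2, (0 + 1i), (0 - 1i), 4, (1 + 2i), (1 - 2i).
Their magnitudes are: 2, 1, 1, 4, 2.236, 2.236.
Zeros with |z| < R = 2.5: -2, (0 + 1i), (0 - 1i), (1 + 2i), (1 - 2i).
Count = 5.
By the argument principle, (1/2πi) ∮_{|z|=R} p'(z)/p(z) dz equals exactly this count.

Number of zeros inside |z| < 2.5: 5.
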